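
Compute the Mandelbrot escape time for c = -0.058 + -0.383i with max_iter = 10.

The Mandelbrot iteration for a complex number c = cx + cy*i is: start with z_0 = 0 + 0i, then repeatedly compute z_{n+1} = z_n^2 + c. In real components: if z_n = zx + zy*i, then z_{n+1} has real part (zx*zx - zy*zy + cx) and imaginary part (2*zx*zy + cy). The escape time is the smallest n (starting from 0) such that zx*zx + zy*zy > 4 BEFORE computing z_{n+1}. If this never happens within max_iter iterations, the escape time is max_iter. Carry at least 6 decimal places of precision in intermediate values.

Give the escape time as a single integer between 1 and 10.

Answer: 10

Derivation:
z_0 = 0 + 0i, c = -0.0580 + -0.3830i
Iter 1: z = -0.0580 + -0.3830i, |z|^2 = 0.1501
Iter 2: z = -0.2013 + -0.3386i, |z|^2 = 0.1552
Iter 3: z = -0.1321 + -0.2467i, |z|^2 = 0.0783
Iter 4: z = -0.1014 + -0.3178i, |z|^2 = 0.1113
Iter 5: z = -0.1487 + -0.3185i, |z|^2 = 0.1236
Iter 6: z = -0.1373 + -0.2882i, |z|^2 = 0.1019
Iter 7: z = -0.1222 + -0.3038i, |z|^2 = 0.1072
Iter 8: z = -0.1354 + -0.3087i, |z|^2 = 0.1136
Iter 9: z = -0.1350 + -0.2994i, |z|^2 = 0.1079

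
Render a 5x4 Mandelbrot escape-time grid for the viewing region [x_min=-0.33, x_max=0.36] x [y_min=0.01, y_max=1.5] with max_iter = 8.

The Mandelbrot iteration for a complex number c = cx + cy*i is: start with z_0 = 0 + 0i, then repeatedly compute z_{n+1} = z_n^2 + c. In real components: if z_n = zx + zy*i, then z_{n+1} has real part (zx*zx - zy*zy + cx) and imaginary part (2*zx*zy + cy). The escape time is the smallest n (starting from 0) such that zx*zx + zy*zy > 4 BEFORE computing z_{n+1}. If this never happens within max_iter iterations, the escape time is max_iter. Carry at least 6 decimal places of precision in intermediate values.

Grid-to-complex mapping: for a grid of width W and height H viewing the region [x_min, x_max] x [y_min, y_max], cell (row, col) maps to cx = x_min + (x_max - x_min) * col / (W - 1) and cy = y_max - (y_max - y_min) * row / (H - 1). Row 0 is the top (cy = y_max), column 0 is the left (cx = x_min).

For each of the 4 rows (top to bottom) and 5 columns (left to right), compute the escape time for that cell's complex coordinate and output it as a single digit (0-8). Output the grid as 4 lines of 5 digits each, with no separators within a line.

(row=0, col=0): c = -0.3300 + 1.5000i → escape time 2
(row=0, col=1): c = -0.1575 + 1.5000i → escape time 2
(row=0, col=2): c = 0.0150 + 1.5000i → escape time 2
(row=0, col=3): c = 0.1875 + 1.5000i → escape time 2
(row=0, col=4): c = 0.3600 + 1.5000i → escape time 2
(row=1, col=0): c = -0.3300 + 1.0033i → escape time 5
(row=1, col=1): c = -0.1575 + 1.0033i → escape time 8
(row=1, col=2): c = 0.0150 + 1.0033i → escape time 6
(row=1, col=3): c = 0.1875 + 1.0033i → escape time 4
(row=1, col=4): c = 0.3600 + 1.0033i → escape time 3
(row=2, col=0): c = -0.3300 + 0.5067i → escape time 8
(row=2, col=1): c = -0.1575 + 0.5067i → escape time 8
(row=2, col=2): c = 0.0150 + 0.5067i → escape time 8
(row=2, col=3): c = 0.1875 + 0.5067i → escape time 8
(row=2, col=4): c = 0.3600 + 0.5067i → escape time 8
(row=3, col=0): c = -0.3300 + 0.0100i → escape time 8
(row=3, col=1): c = -0.1575 + 0.0100i → escape time 8
(row=3, col=2): c = 0.0150 + 0.0100i → escape time 8
(row=3, col=3): c = 0.1875 + 0.0100i → escape time 8
(row=3, col=4): c = 0.3600 + 0.0100i → escape time 8

Answer: 22222
58643
88888
88888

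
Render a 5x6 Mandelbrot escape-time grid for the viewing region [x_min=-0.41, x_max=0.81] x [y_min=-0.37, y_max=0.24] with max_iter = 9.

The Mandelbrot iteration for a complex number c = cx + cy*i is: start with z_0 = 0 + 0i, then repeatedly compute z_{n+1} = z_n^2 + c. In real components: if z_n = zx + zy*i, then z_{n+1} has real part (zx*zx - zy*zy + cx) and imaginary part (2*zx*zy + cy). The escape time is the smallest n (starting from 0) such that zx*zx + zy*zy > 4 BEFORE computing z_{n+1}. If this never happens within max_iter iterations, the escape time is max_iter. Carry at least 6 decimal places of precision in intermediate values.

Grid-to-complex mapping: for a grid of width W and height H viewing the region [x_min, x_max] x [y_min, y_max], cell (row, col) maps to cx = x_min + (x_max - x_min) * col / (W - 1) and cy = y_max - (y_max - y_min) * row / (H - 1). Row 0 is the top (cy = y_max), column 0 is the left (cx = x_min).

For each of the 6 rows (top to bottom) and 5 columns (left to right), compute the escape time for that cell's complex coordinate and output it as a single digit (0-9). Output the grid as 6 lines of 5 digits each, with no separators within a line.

Answer: 99953
99953
99953
99953
99953
99953

Derivation:
(row=0, col=0): c = -0.4100 + 0.2400i → escape time 9
(row=0, col=1): c = -0.1050 + 0.2400i → escape time 9
(row=0, col=2): c = 0.2000 + 0.2400i → escape time 9
(row=0, col=3): c = 0.5050 + 0.2400i → escape time 5
(row=0, col=4): c = 0.8100 + 0.2400i → escape time 3
(row=1, col=0): c = -0.4100 + 0.1180i → escape time 9
(row=1, col=1): c = -0.1050 + 0.1180i → escape time 9
(row=1, col=2): c = 0.2000 + 0.1180i → escape time 9
(row=1, col=3): c = 0.5050 + 0.1180i → escape time 5
(row=1, col=4): c = 0.8100 + 0.1180i → escape time 3
(row=2, col=0): c = -0.4100 + -0.0040i → escape time 9
(row=2, col=1): c = -0.1050 + -0.0040i → escape time 9
(row=2, col=2): c = 0.2000 + -0.0040i → escape time 9
(row=2, col=3): c = 0.5050 + -0.0040i → escape time 5
(row=2, col=4): c = 0.8100 + -0.0040i → escape time 3
(row=3, col=0): c = -0.4100 + -0.1260i → escape time 9
(row=3, col=1): c = -0.1050 + -0.1260i → escape time 9
(row=3, col=2): c = 0.2000 + -0.1260i → escape time 9
(row=3, col=3): c = 0.5050 + -0.1260i → escape time 5
(row=3, col=4): c = 0.8100 + -0.1260i → escape time 3
(row=4, col=0): c = -0.4100 + -0.2480i → escape time 9
(row=4, col=1): c = -0.1050 + -0.2480i → escape time 9
(row=4, col=2): c = 0.2000 + -0.2480i → escape time 9
(row=4, col=3): c = 0.5050 + -0.2480i → escape time 5
(row=4, col=4): c = 0.8100 + -0.2480i → escape time 3
(row=5, col=0): c = -0.4100 + -0.3700i → escape time 9
(row=5, col=1): c = -0.1050 + -0.3700i → escape time 9
(row=5, col=2): c = 0.2000 + -0.3700i → escape time 9
(row=5, col=3): c = 0.5050 + -0.3700i → escape time 5
(row=5, col=4): c = 0.8100 + -0.3700i → escape time 3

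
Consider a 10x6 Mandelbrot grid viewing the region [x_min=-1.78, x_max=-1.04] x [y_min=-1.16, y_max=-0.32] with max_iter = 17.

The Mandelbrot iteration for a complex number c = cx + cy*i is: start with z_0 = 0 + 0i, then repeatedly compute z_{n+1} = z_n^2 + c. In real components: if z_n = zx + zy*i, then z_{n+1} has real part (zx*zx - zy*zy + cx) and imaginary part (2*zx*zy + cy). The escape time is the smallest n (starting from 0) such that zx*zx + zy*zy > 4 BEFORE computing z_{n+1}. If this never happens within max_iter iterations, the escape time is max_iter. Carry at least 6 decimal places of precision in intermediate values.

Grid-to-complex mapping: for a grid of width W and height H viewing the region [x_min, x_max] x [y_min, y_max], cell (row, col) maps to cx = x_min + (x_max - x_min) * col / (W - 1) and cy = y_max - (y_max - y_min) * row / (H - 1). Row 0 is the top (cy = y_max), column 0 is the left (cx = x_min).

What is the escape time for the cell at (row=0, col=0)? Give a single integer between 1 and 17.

Answer: 4

Derivation:
z_0 = 0 + 0i, c = -1.7800 + -0.3200i
Iter 1: z = -1.7800 + -0.3200i, |z|^2 = 3.2708
Iter 2: z = 1.2860 + 0.8192i, |z|^2 = 2.3249
Iter 3: z = -0.7973 + 1.7870i, |z|^2 = 3.8290
Iter 4: z = -4.3376 + -3.1695i, |z|^2 = 28.8607
Escaped at iteration 4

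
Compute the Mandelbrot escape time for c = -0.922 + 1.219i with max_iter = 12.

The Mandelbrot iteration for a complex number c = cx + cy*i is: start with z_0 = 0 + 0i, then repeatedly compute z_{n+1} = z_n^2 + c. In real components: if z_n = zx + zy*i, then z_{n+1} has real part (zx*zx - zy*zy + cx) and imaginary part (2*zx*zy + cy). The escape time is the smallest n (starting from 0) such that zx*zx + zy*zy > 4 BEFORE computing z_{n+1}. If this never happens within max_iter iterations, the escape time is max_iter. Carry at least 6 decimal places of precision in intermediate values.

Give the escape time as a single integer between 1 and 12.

Answer: 3

Derivation:
z_0 = 0 + 0i, c = -0.9220 + 1.2190i
Iter 1: z = -0.9220 + 1.2190i, |z|^2 = 2.3360
Iter 2: z = -1.5579 + -1.0288i, |z|^2 = 3.4855
Iter 3: z = 0.4465 + 4.4246i, |z|^2 = 19.7764
Escaped at iteration 3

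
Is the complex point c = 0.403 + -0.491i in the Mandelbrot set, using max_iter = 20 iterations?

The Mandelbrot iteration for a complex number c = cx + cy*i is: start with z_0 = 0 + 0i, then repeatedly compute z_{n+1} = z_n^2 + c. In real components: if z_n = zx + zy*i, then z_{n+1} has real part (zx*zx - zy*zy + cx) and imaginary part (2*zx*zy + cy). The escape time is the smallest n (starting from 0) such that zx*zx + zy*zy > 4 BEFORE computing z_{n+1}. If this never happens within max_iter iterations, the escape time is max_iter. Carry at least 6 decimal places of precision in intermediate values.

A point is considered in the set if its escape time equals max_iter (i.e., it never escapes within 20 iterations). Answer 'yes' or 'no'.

z_0 = 0 + 0i, c = 0.4030 + -0.4910i
Iter 1: z = 0.4030 + -0.4910i, |z|^2 = 0.4035
Iter 2: z = 0.3243 + -0.8867i, |z|^2 = 0.8915
Iter 3: z = -0.2781 + -1.0662i, |z|^2 = 1.2141
Iter 4: z = -0.6564 + 0.1021i, |z|^2 = 0.4413
Iter 5: z = 0.8235 + -0.6250i, |z|^2 = 1.0687
Iter 6: z = 0.6904 + -1.5203i, |z|^2 = 2.7881
Iter 7: z = -1.4317 + -2.5904i, |z|^2 = 8.7600
Escaped at iteration 7

Answer: no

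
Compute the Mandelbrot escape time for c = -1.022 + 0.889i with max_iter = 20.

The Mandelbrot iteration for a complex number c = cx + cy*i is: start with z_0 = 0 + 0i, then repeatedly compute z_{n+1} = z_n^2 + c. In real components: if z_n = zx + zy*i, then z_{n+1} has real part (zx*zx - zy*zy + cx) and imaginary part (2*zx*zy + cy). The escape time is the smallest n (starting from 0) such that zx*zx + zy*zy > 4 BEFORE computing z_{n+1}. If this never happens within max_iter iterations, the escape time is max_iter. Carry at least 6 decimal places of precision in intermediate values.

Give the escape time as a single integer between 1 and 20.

z_0 = 0 + 0i, c = -1.0220 + 0.8890i
Iter 1: z = -1.0220 + 0.8890i, |z|^2 = 1.8348
Iter 2: z = -0.7678 + -0.9281i, |z|^2 = 1.4510
Iter 3: z = -1.2938 + 2.3143i, |z|^2 = 7.0299
Escaped at iteration 3

Answer: 3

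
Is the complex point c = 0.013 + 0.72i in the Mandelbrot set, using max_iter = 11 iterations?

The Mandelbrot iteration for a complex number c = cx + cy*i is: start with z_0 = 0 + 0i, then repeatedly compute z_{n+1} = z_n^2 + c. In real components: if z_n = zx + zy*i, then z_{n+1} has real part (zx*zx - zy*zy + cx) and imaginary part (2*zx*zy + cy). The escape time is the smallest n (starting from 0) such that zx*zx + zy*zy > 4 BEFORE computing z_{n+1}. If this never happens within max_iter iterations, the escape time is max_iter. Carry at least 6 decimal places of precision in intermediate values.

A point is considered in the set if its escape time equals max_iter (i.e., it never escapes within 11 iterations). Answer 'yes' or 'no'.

Answer: yes

Derivation:
z_0 = 0 + 0i, c = 0.0130 + 0.7200i
Iter 1: z = 0.0130 + 0.7200i, |z|^2 = 0.5186
Iter 2: z = -0.5052 + 0.7387i, |z|^2 = 0.8010
Iter 3: z = -0.2774 + -0.0264i, |z|^2 = 0.0777
Iter 4: z = 0.0893 + 0.7347i, |z|^2 = 0.5477
Iter 5: z = -0.5188 + 0.8512i, |z|^2 = 0.9936
Iter 6: z = -0.4424 + -0.1631i, |z|^2 = 0.2223
Iter 7: z = 0.1821 + 0.8643i, |z|^2 = 0.7803
Iter 8: z = -0.7009 + 1.0348i, |z|^2 = 1.5621
Iter 9: z = -0.5664 + -0.7306i, |z|^2 = 0.8546
Iter 10: z = -0.2000 + 1.5477i, |z|^2 = 2.4353
Did not escape in 11 iterations → in set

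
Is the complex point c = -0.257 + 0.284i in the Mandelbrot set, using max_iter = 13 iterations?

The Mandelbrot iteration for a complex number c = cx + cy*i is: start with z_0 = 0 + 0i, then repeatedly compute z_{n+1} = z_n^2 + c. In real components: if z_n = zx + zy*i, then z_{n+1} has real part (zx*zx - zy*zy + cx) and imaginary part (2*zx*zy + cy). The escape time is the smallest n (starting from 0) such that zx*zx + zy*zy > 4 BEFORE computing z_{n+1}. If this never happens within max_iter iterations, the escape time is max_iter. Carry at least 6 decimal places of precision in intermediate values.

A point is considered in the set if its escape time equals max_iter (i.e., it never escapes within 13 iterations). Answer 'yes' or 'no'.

z_0 = 0 + 0i, c = -0.2570 + 0.2840i
Iter 1: z = -0.2570 + 0.2840i, |z|^2 = 0.1467
Iter 2: z = -0.2716 + 0.1380i, |z|^2 = 0.0928
Iter 3: z = -0.2023 + 0.2090i, |z|^2 = 0.0846
Iter 4: z = -0.2598 + 0.1994i, |z|^2 = 0.1073
Iter 5: z = -0.2293 + 0.1804i, |z|^2 = 0.0851
Iter 6: z = -0.2370 + 0.2013i, |z|^2 = 0.0967
Iter 7: z = -0.2414 + 0.1886i, |z|^2 = 0.0938
Iter 8: z = -0.2343 + 0.1930i, |z|^2 = 0.0921
Iter 9: z = -0.2393 + 0.1936i, |z|^2 = 0.0947
Iter 10: z = -0.2372 + 0.1913i, |z|^2 = 0.0929
Iter 11: z = -0.2374 + 0.1932i, |z|^2 = 0.0937
Iter 12: z = -0.2380 + 0.1923i, |z|^2 = 0.0936
Did not escape in 13 iterations → in set

Answer: yes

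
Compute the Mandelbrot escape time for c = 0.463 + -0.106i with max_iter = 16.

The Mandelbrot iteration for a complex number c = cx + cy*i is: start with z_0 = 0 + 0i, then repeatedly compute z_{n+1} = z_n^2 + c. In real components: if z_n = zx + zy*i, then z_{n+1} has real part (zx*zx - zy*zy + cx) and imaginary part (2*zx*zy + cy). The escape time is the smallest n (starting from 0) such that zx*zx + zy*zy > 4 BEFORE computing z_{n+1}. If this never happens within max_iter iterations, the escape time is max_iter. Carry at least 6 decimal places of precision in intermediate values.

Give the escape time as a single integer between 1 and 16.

z_0 = 0 + 0i, c = 0.4630 + -0.1060i
Iter 1: z = 0.4630 + -0.1060i, |z|^2 = 0.2256
Iter 2: z = 0.6661 + -0.2042i, |z|^2 = 0.4854
Iter 3: z = 0.8651 + -0.3780i, |z|^2 = 0.8912
Iter 4: z = 1.0684 + -0.7600i, |z|^2 = 1.7191
Iter 5: z = 1.0270 + -1.7300i, |z|^2 = 4.0475
Escaped at iteration 5

Answer: 5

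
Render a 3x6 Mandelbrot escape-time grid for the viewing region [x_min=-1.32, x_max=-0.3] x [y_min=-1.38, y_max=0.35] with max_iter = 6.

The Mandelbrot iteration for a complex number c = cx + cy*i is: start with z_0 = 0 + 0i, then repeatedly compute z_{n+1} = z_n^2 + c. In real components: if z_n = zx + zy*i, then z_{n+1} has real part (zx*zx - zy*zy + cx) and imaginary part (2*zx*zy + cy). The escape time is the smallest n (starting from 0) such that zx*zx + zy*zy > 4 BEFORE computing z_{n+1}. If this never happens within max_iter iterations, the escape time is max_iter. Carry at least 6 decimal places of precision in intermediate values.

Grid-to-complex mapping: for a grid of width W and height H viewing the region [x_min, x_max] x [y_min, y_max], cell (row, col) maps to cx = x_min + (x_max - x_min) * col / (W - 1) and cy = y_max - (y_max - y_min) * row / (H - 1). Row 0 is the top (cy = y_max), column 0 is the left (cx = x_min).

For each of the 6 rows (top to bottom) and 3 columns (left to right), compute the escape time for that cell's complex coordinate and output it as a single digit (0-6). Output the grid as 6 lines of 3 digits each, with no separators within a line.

Answer: 666
666
666
346
335
222

Derivation:
(row=0, col=0): c = -1.3200 + 0.3500i → escape time 6
(row=0, col=1): c = -0.8100 + 0.3500i → escape time 6
(row=0, col=2): c = -0.3000 + 0.3500i → escape time 6
(row=1, col=0): c = -1.3200 + 0.0040i → escape time 6
(row=1, col=1): c = -0.8100 + 0.0040i → escape time 6
(row=1, col=2): c = -0.3000 + 0.0040i → escape time 6
(row=2, col=0): c = -1.3200 + -0.3420i → escape time 6
(row=2, col=1): c = -0.8100 + -0.3420i → escape time 6
(row=2, col=2): c = -0.3000 + -0.3420i → escape time 6
(row=3, col=0): c = -1.3200 + -0.6880i → escape time 3
(row=3, col=1): c = -0.8100 + -0.6880i → escape time 4
(row=3, col=2): c = -0.3000 + -0.6880i → escape time 6
(row=4, col=0): c = -1.3200 + -1.0340i → escape time 3
(row=4, col=1): c = -0.8100 + -1.0340i → escape time 3
(row=4, col=2): c = -0.3000 + -1.0340i → escape time 5
(row=5, col=0): c = -1.3200 + -1.3800i → escape time 2
(row=5, col=1): c = -0.8100 + -1.3800i → escape time 2
(row=5, col=2): c = -0.3000 + -1.3800i → escape time 2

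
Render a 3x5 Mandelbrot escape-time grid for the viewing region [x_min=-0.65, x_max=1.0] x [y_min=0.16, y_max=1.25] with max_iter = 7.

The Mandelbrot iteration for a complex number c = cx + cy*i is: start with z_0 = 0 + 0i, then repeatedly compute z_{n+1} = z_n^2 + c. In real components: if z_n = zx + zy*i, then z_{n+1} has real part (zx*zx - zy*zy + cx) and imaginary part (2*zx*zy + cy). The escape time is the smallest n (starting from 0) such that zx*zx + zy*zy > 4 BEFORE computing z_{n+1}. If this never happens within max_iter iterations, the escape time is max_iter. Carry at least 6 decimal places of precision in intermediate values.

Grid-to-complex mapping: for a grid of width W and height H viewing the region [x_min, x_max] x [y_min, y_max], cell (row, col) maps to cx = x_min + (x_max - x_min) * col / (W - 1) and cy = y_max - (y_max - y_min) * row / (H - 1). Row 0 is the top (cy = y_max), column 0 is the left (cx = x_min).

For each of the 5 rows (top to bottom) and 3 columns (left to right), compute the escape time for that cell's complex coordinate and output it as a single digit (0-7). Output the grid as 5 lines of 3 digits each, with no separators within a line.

(row=0, col=0): c = -0.6500 + 1.2500i → escape time 3
(row=0, col=1): c = 0.1750 + 1.2500i → escape time 2
(row=0, col=2): c = 1.0000 + 1.2500i → escape time 2
(row=1, col=0): c = -0.6500 + 0.9775i → escape time 4
(row=1, col=1): c = 0.1750 + 0.9775i → escape time 4
(row=1, col=2): c = 1.0000 + 0.9775i → escape time 2
(row=2, col=0): c = -0.6500 + 0.7050i → escape time 6
(row=2, col=1): c = 0.1750 + 0.7050i → escape time 7
(row=2, col=2): c = 1.0000 + 0.7050i → escape time 2
(row=3, col=0): c = -0.6500 + 0.4325i → escape time 7
(row=3, col=1): c = 0.1750 + 0.4325i → escape time 7
(row=3, col=2): c = 1.0000 + 0.4325i → escape time 2
(row=4, col=0): c = -0.6500 + 0.1600i → escape time 7
(row=4, col=1): c = 0.1750 + 0.1600i → escape time 7
(row=4, col=2): c = 1.0000 + 0.1600i → escape time 2

Answer: 322
442
672
772
772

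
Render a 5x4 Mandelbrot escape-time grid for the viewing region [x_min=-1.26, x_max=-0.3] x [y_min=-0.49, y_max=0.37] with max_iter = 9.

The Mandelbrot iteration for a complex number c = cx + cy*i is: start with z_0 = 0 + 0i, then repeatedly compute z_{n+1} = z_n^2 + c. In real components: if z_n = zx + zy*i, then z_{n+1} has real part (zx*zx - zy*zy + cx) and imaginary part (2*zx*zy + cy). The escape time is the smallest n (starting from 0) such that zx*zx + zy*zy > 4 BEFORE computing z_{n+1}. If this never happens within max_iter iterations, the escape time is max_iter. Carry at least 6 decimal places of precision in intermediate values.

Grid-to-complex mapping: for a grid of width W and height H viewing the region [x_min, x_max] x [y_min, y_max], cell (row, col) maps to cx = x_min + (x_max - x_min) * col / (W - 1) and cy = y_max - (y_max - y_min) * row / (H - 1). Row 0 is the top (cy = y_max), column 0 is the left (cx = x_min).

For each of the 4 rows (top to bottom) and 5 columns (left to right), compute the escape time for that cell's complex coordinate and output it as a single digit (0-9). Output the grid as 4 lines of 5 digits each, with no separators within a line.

(row=0, col=0): c = -1.2600 + 0.3700i → escape time 9
(row=0, col=1): c = -1.0200 + 0.3700i → escape time 9
(row=0, col=2): c = -0.7800 + 0.3700i → escape time 8
(row=0, col=3): c = -0.5400 + 0.3700i → escape time 9
(row=0, col=4): c = -0.3000 + 0.3700i → escape time 9
(row=1, col=0): c = -1.2600 + 0.0833i → escape time 9
(row=1, col=1): c = -1.0200 + 0.0833i → escape time 9
(row=1, col=2): c = -0.7800 + 0.0833i → escape time 9
(row=1, col=3): c = -0.5400 + 0.0833i → escape time 9
(row=1, col=4): c = -0.3000 + 0.0833i → escape time 9
(row=2, col=0): c = -1.2600 + -0.2033i → escape time 9
(row=2, col=1): c = -1.0200 + -0.2033i → escape time 9
(row=2, col=2): c = -0.7800 + -0.2033i → escape time 9
(row=2, col=3): c = -0.5400 + -0.2033i → escape time 9
(row=2, col=4): c = -0.3000 + -0.2033i → escape time 9
(row=3, col=0): c = -1.2600 + -0.4900i → escape time 4
(row=3, col=1): c = -1.0200 + -0.4900i → escape time 5
(row=3, col=2): c = -0.7800 + -0.4900i → escape time 6
(row=3, col=3): c = -0.5400 + -0.4900i → escape time 9
(row=3, col=4): c = -0.3000 + -0.4900i → escape time 9

Answer: 99899
99999
99999
45699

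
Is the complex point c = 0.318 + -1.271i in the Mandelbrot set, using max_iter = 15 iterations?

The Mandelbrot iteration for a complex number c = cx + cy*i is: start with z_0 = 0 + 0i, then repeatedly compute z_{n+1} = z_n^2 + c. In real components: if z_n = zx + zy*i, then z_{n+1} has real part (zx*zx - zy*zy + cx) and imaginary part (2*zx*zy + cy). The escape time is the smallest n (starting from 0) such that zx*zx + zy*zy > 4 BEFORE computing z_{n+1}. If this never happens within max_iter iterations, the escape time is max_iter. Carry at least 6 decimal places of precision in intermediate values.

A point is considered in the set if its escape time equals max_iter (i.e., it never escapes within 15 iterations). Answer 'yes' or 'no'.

z_0 = 0 + 0i, c = 0.3180 + -1.2710i
Iter 1: z = 0.3180 + -1.2710i, |z|^2 = 1.7166
Iter 2: z = -1.1963 + -2.0794i, |z|^2 = 5.7549
Escaped at iteration 2

Answer: no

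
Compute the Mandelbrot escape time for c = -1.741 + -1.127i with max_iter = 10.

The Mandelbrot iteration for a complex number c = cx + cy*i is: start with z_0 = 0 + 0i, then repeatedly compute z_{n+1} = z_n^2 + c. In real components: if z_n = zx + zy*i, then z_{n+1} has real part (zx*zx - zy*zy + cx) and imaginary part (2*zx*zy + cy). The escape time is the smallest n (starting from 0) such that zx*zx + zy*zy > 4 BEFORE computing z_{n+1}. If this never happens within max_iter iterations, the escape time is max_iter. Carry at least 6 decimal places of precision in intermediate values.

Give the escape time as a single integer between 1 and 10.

z_0 = 0 + 0i, c = -1.7410 + -1.1270i
Iter 1: z = -1.7410 + -1.1270i, |z|^2 = 4.3012
Escaped at iteration 1

Answer: 1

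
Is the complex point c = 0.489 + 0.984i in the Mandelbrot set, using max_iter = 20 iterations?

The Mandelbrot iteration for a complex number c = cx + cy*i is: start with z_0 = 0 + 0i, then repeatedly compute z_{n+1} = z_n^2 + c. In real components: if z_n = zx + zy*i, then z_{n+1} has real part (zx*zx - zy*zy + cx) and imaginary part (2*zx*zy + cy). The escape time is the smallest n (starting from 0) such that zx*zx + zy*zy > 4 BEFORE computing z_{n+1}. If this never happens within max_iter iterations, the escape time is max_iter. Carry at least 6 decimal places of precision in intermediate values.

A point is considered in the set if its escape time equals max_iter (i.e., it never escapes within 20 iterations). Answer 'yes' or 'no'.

Answer: no

Derivation:
z_0 = 0 + 0i, c = 0.4890 + 0.9840i
Iter 1: z = 0.4890 + 0.9840i, |z|^2 = 1.2074
Iter 2: z = -0.2401 + 1.9464i, |z|^2 = 3.8460
Iter 3: z = -3.2416 + 0.0492i, |z|^2 = 10.5105
Escaped at iteration 3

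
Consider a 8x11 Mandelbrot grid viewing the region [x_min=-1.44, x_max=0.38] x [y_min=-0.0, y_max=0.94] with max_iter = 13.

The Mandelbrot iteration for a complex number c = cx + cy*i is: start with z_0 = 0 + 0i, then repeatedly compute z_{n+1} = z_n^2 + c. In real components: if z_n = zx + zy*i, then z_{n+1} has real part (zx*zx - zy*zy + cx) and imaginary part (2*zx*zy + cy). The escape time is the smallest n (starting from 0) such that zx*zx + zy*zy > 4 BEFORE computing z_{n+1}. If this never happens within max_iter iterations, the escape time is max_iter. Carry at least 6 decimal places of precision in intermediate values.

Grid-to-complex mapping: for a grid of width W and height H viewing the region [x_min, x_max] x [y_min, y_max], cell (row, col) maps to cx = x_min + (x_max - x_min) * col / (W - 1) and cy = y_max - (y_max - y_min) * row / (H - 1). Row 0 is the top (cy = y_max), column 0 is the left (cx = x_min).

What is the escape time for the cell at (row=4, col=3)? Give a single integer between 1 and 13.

z_0 = 0 + 0i, c = -0.6600 + 0.5640i
Iter 1: z = -0.6600 + 0.5640i, |z|^2 = 0.7537
Iter 2: z = -0.5425 + -0.1805i, |z|^2 = 0.3269
Iter 3: z = -0.3983 + 0.7598i, |z|^2 = 0.7359
Iter 4: z = -1.0787 + -0.0412i, |z|^2 = 1.1653
Iter 5: z = 0.5019 + 0.6529i, |z|^2 = 0.6782
Iter 6: z = -0.8344 + 1.2194i, |z|^2 = 2.1833
Iter 7: z = -1.4508 + -1.4711i, |z|^2 = 4.2687
Escaped at iteration 7

Answer: 7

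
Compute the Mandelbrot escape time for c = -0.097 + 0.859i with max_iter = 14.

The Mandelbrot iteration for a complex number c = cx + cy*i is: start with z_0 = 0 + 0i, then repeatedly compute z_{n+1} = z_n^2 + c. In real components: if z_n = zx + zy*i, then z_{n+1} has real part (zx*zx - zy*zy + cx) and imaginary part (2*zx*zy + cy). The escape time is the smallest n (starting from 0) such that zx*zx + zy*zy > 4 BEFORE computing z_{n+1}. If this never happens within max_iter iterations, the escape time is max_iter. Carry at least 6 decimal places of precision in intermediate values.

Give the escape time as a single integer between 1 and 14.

z_0 = 0 + 0i, c = -0.0970 + 0.8590i
Iter 1: z = -0.0970 + 0.8590i, |z|^2 = 0.7473
Iter 2: z = -0.8255 + 0.6924i, |z|^2 = 1.1608
Iter 3: z = 0.1050 + -0.2840i, |z|^2 = 0.0917
Iter 4: z = -0.1666 + 0.7993i, |z|^2 = 0.6667
Iter 5: z = -0.7081 + 0.5926i, |z|^2 = 0.8526
Iter 6: z = 0.0533 + 0.0197i, |z|^2 = 0.0032
Iter 7: z = -0.0945 + 0.8611i, |z|^2 = 0.7504
Iter 8: z = -0.8296 + 0.6962i, |z|^2 = 1.1728
Iter 9: z = 0.1065 + -0.2960i, |z|^2 = 0.0990
Iter 10: z = -0.1733 + 0.7959i, |z|^2 = 0.6636
Iter 11: z = -0.7005 + 0.5831i, |z|^2 = 0.8308
Iter 12: z = 0.0536 + 0.0420i, |z|^2 = 0.0046
Iter 13: z = -0.0959 + 0.8635i, |z|^2 = 0.7548

Answer: 14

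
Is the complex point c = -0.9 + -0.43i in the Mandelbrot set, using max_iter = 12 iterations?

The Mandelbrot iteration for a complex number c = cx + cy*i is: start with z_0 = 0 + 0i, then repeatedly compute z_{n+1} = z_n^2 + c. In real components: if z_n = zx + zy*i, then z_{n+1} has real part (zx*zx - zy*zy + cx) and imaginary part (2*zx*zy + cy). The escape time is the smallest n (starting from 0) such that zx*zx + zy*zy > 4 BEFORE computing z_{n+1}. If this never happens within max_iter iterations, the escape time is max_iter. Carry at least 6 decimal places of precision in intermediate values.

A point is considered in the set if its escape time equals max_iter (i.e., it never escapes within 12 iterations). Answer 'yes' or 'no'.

Answer: no

Derivation:
z_0 = 0 + 0i, c = -0.9000 + -0.4300i
Iter 1: z = -0.9000 + -0.4300i, |z|^2 = 0.9949
Iter 2: z = -0.2749 + 0.3440i, |z|^2 = 0.1939
Iter 3: z = -0.9428 + -0.6191i, |z|^2 = 1.2721
Iter 4: z = -0.3945 + 0.7374i, |z|^2 = 0.6994
Iter 5: z = -1.2881 + -1.0118i, |z|^2 = 2.6830
Iter 6: z = -0.2646 + 2.1767i, |z|^2 = 4.8079
Escaped at iteration 6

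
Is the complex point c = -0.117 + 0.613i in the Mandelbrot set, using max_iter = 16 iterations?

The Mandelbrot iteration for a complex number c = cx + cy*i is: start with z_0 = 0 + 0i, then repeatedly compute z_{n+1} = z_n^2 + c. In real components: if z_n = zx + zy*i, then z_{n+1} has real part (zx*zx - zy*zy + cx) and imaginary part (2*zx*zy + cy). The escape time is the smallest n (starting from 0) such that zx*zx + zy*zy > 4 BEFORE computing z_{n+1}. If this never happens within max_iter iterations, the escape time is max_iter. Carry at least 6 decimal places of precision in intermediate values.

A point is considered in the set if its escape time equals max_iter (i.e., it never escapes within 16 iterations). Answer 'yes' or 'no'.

Answer: yes

Derivation:
z_0 = 0 + 0i, c = -0.1170 + 0.6130i
Iter 1: z = -0.1170 + 0.6130i, |z|^2 = 0.3895
Iter 2: z = -0.4791 + 0.4696i, |z|^2 = 0.4500
Iter 3: z = -0.1080 + 0.1631i, |z|^2 = 0.0383
Iter 4: z = -0.1319 + 0.5778i, |z|^2 = 0.3512
Iter 5: z = -0.4334 + 0.4605i, |z|^2 = 0.3999
Iter 6: z = -0.1412 + 0.2138i, |z|^2 = 0.0657
Iter 7: z = -0.1428 + 0.5526i, |z|^2 = 0.3258
Iter 8: z = -0.4020 + 0.4552i, |z|^2 = 0.3688
Iter 9: z = -0.1626 + 0.2470i, |z|^2 = 0.0875
Iter 10: z = -0.1516 + 0.5327i, |z|^2 = 0.3067
Iter 11: z = -0.3778 + 0.4515i, |z|^2 = 0.3466
Iter 12: z = -0.1782 + 0.2719i, |z|^2 = 0.1057
Iter 13: z = -0.1592 + 0.5161i, |z|^2 = 0.2917
Iter 14: z = -0.3580 + 0.4487i, |z|^2 = 0.3295
Iter 15: z = -0.1901 + 0.2917i, |z|^2 = 0.1212
Did not escape in 16 iterations → in set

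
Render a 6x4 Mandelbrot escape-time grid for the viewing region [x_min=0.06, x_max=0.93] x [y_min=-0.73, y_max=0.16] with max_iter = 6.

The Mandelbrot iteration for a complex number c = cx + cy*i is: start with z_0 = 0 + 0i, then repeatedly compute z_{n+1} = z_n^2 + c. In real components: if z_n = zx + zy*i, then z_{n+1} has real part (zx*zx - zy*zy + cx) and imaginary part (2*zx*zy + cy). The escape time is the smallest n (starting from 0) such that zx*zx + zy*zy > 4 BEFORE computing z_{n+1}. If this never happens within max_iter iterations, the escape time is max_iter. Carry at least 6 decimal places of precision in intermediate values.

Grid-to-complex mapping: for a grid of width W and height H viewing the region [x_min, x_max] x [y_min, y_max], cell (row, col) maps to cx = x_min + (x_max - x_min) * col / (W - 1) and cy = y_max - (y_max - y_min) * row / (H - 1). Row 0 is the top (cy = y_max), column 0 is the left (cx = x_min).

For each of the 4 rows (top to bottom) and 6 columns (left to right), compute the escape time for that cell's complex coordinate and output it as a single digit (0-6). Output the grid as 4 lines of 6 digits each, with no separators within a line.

Answer: 666433
666433
666432
664332

Derivation:
(row=0, col=0): c = 0.0600 + 0.1600i → escape time 6
(row=0, col=1): c = 0.2340 + 0.1600i → escape time 6
(row=0, col=2): c = 0.4080 + 0.1600i → escape time 6
(row=0, col=3): c = 0.5820 + 0.1600i → escape time 4
(row=0, col=4): c = 0.7560 + 0.1600i → escape time 3
(row=0, col=5): c = 0.9300 + 0.1600i → escape time 3
(row=1, col=0): c = 0.0600 + -0.1367i → escape time 6
(row=1, col=1): c = 0.2340 + -0.1367i → escape time 6
(row=1, col=2): c = 0.4080 + -0.1367i → escape time 6
(row=1, col=3): c = 0.5820 + -0.1367i → escape time 4
(row=1, col=4): c = 0.7560 + -0.1367i → escape time 3
(row=1, col=5): c = 0.9300 + -0.1367i → escape time 3
(row=2, col=0): c = 0.0600 + -0.4333i → escape time 6
(row=2, col=1): c = 0.2340 + -0.4333i → escape time 6
(row=2, col=2): c = 0.4080 + -0.4333i → escape time 6
(row=2, col=3): c = 0.5820 + -0.4333i → escape time 4
(row=2, col=4): c = 0.7560 + -0.4333i → escape time 3
(row=2, col=5): c = 0.9300 + -0.4333i → escape time 2
(row=3, col=0): c = 0.0600 + -0.7300i → escape time 6
(row=3, col=1): c = 0.2340 + -0.7300i → escape time 6
(row=3, col=2): c = 0.4080 + -0.7300i → escape time 4
(row=3, col=3): c = 0.5820 + -0.7300i → escape time 3
(row=3, col=4): c = 0.7560 + -0.7300i → escape time 3
(row=3, col=5): c = 0.9300 + -0.7300i → escape time 2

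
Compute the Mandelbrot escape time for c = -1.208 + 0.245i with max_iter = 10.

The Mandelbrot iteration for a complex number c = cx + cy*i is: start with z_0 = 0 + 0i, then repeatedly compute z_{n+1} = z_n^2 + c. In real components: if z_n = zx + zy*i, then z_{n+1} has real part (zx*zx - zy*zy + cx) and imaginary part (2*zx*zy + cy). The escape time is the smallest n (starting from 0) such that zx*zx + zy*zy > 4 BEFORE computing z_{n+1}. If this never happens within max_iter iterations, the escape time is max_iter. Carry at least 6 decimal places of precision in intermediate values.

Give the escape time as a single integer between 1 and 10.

Answer: 10

Derivation:
z_0 = 0 + 0i, c = -1.2080 + 0.2450i
Iter 1: z = -1.2080 + 0.2450i, |z|^2 = 1.5193
Iter 2: z = 0.1912 + -0.3469i, |z|^2 = 0.1569
Iter 3: z = -1.2918 + 0.1123i, |z|^2 = 1.6813
Iter 4: z = 0.4481 + -0.0452i, |z|^2 = 0.2028
Iter 5: z = -1.0093 + 0.2045i, |z|^2 = 1.0604
Iter 6: z = -0.2312 + -0.1678i, |z|^2 = 0.0816
Iter 7: z = -1.1827 + 0.3226i, |z|^2 = 1.5029
Iter 8: z = 0.0867 + -0.5181i, |z|^2 = 0.2760
Iter 9: z = -1.4689 + 0.1551i, |z|^2 = 2.1818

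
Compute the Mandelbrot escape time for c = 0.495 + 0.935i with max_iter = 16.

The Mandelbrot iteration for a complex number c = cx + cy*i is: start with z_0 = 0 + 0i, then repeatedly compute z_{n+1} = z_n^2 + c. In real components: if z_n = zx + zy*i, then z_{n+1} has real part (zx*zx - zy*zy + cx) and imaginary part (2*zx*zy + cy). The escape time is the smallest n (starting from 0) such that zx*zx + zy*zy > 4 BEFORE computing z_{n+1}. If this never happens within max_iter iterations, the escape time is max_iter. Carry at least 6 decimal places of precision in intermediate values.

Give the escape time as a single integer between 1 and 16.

z_0 = 0 + 0i, c = 0.4950 + 0.9350i
Iter 1: z = 0.4950 + 0.9350i, |z|^2 = 1.1193
Iter 2: z = -0.1342 + 1.8607i, |z|^2 = 3.4800
Iter 3: z = -2.9490 + 0.4356i, |z|^2 = 8.8864
Escaped at iteration 3

Answer: 3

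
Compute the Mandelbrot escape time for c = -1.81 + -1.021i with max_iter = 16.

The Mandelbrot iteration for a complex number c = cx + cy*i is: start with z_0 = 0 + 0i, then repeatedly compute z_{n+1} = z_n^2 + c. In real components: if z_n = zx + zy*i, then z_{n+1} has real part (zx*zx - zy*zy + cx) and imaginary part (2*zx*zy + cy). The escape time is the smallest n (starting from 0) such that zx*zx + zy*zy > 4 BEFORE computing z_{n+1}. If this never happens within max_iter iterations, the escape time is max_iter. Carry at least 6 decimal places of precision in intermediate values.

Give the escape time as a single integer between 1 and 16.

Answer: 1

Derivation:
z_0 = 0 + 0i, c = -1.8100 + -1.0210i
Iter 1: z = -1.8100 + -1.0210i, |z|^2 = 4.3185
Escaped at iteration 1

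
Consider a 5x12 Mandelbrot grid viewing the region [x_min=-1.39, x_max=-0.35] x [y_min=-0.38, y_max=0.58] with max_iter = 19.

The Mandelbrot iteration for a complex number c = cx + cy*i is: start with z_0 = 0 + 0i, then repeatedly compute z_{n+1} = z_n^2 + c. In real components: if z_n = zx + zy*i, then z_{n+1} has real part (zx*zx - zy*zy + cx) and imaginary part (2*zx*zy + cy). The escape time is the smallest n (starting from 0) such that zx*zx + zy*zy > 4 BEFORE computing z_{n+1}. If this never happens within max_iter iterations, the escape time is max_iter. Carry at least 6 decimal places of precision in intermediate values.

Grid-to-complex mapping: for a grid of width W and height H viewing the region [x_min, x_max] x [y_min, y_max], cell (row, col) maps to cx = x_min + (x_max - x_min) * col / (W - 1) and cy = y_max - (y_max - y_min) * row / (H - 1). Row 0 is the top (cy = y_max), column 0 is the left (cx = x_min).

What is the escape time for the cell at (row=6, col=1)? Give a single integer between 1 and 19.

Answer: 19

Derivation:
z_0 = 0 + 0i, c = -1.1300 + 0.0564i
Iter 1: z = -1.1300 + 0.0564i, |z|^2 = 1.2801
Iter 2: z = 0.1437 + -0.0710i, |z|^2 = 0.0257
Iter 3: z = -1.1144 + 0.0359i, |z|^2 = 1.2432
Iter 4: z = 0.1106 + -0.0238i, |z|^2 = 0.0128
Iter 5: z = -1.1183 + 0.0511i, |z|^2 = 1.2533
Iter 6: z = 0.1181 + -0.0580i, |z|^2 = 0.0173
Iter 7: z = -1.1194 + 0.0427i, |z|^2 = 1.2549
Iter 8: z = 0.1213 + -0.0392i, |z|^2 = 0.0162
Iter 9: z = -1.1168 + 0.0469i, |z|^2 = 1.2495
Iter 10: z = 0.1151 + -0.0483i, |z|^2 = 0.0156
Iter 11: z = -1.1191 + 0.0452i, |z|^2 = 1.2544
Iter 12: z = 0.1203 + -0.0449i, |z|^2 = 0.0165
Iter 13: z = -1.1175 + 0.0456i, |z|^2 = 1.2510
Iter 14: z = 0.1168 + -0.0455i, |z|^2 = 0.0157
Iter 15: z = -1.1184 + 0.0457i, |z|^2 = 1.2530
Iter 16: z = 0.1188 + -0.0459i, |z|^2 = 0.0162
Iter 17: z = -1.1180 + 0.0454i, |z|^2 = 1.2520
Iter 18: z = 0.1179 + -0.0453i, |z|^2 = 0.0159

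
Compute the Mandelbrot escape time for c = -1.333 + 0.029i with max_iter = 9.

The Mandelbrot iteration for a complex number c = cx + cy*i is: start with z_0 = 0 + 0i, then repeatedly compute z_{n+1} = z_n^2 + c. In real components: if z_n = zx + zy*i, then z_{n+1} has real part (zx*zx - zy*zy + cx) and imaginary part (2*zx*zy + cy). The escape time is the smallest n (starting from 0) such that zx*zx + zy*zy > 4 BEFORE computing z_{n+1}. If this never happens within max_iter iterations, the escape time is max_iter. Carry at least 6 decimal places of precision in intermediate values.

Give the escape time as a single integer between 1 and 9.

Answer: 9

Derivation:
z_0 = 0 + 0i, c = -1.3330 + 0.0290i
Iter 1: z = -1.3330 + 0.0290i, |z|^2 = 1.7777
Iter 2: z = 0.4430 + -0.0483i, |z|^2 = 0.1986
Iter 3: z = -1.1390 + -0.0138i, |z|^2 = 1.2976
Iter 4: z = -0.0358 + 0.0605i, |z|^2 = 0.0049
Iter 5: z = -1.3354 + 0.0247i, |z|^2 = 1.7838
Iter 6: z = 0.4496 + -0.0369i, |z|^2 = 0.2035
Iter 7: z = -1.1322 + -0.0042i, |z|^2 = 1.2819
Iter 8: z = -0.0511 + 0.0385i, |z|^2 = 0.0041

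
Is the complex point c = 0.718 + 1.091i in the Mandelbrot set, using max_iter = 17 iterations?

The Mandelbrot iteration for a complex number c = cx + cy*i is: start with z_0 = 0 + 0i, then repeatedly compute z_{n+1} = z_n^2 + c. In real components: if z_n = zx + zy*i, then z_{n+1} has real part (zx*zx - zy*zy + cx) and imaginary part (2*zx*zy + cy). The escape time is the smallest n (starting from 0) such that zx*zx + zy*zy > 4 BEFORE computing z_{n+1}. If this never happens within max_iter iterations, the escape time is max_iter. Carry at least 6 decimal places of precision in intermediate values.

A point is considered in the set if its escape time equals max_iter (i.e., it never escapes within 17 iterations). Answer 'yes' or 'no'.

Answer: no

Derivation:
z_0 = 0 + 0i, c = 0.7180 + 1.0910i
Iter 1: z = 0.7180 + 1.0910i, |z|^2 = 1.7058
Iter 2: z = 0.0432 + 2.6577i, |z|^2 = 7.0651
Escaped at iteration 2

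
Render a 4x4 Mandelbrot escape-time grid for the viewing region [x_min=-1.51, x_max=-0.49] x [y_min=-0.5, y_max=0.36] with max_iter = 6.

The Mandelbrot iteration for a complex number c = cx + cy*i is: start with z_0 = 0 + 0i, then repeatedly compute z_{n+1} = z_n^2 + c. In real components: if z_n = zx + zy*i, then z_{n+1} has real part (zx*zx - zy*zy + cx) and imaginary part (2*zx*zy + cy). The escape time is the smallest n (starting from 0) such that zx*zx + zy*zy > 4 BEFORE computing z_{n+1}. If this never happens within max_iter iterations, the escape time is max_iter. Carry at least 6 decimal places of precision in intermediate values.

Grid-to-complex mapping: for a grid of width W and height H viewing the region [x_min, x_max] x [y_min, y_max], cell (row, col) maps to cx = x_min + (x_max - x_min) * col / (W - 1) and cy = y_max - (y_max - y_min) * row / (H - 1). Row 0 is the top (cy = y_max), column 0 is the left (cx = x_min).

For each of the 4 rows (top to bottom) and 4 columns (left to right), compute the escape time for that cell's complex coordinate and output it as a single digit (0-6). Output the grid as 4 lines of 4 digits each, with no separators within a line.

Answer: 4666
6666
5666
3566

Derivation:
(row=0, col=0): c = -1.5100 + 0.3600i → escape time 4
(row=0, col=1): c = -1.1700 + 0.3600i → escape time 6
(row=0, col=2): c = -0.8300 + 0.3600i → escape time 6
(row=0, col=3): c = -0.4900 + 0.3600i → escape time 6
(row=1, col=0): c = -1.5100 + 0.0733i → escape time 6
(row=1, col=1): c = -1.1700 + 0.0733i → escape time 6
(row=1, col=2): c = -0.8300 + 0.0733i → escape time 6
(row=1, col=3): c = -0.4900 + 0.0733i → escape time 6
(row=2, col=0): c = -1.5100 + -0.2133i → escape time 5
(row=2, col=1): c = -1.1700 + -0.2133i → escape time 6
(row=2, col=2): c = -0.8300 + -0.2133i → escape time 6
(row=2, col=3): c = -0.4900 + -0.2133i → escape time 6
(row=3, col=0): c = -1.5100 + -0.5000i → escape time 3
(row=3, col=1): c = -1.1700 + -0.5000i → escape time 5
(row=3, col=2): c = -0.8300 + -0.5000i → escape time 6
(row=3, col=3): c = -0.4900 + -0.5000i → escape time 6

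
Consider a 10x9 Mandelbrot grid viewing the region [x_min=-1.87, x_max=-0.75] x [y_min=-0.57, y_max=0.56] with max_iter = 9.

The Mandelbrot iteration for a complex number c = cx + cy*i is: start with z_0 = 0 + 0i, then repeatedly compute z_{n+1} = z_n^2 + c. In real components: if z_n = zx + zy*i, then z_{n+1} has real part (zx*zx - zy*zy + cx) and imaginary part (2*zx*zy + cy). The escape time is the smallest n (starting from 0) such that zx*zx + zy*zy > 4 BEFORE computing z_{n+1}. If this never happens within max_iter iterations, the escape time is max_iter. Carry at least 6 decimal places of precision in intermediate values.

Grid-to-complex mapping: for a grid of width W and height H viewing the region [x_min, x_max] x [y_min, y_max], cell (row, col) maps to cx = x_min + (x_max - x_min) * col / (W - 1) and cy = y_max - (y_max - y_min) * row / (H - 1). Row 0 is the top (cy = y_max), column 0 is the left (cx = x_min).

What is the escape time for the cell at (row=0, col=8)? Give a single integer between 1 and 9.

z_0 = 0 + 0i, c = -0.8744 + 0.5600i
Iter 1: z = -0.8744 + 0.5600i, |z|^2 = 1.0783
Iter 2: z = -0.4234 + -0.4194i, |z|^2 = 0.3551
Iter 3: z = -0.8711 + 0.9151i, |z|^2 = 1.5962
Iter 4: z = -0.9531 + -1.0343i, |z|^2 = 1.9782
Iter 5: z = -1.0356 + 2.5316i, |z|^2 = 7.4815
Escaped at iteration 5

Answer: 5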